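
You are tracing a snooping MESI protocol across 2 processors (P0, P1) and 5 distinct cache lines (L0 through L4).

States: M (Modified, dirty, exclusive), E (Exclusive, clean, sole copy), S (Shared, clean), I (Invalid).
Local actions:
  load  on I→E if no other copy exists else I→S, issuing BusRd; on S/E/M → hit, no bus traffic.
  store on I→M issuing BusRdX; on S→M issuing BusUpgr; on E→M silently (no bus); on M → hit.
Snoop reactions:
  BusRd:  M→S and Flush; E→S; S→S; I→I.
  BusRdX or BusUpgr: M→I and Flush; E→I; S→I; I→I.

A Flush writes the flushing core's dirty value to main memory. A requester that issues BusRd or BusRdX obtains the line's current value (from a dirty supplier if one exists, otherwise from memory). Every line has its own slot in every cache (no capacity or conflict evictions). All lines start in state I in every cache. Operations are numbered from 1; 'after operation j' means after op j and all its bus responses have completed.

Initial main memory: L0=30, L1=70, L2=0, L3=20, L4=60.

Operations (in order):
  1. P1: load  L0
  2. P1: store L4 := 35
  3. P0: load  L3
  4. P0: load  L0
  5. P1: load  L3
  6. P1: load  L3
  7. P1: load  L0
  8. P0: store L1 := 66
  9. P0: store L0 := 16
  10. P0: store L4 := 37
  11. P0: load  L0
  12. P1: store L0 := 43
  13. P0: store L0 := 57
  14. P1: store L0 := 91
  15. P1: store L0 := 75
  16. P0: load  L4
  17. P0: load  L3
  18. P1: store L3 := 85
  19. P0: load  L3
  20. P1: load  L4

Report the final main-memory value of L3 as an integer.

memory[L3] = 85

1. P1: load  L0  bus=[BusRd]  L0: P0=I P1=E  mem[L0]=30
2. P1: store L4 := 35  bus=[BusRdX]  L4: P0=I P1=M  mem[L4]=60
3. P0: load  L3  bus=[BusRd]  L3: P0=E P1=I  mem[L3]=20
4. P0: load  L0  bus=[BusRd]  L0: P0=S P1=S  mem[L0]=30
5. P1: load  L3  bus=[BusRd]  L3: P0=S P1=S  mem[L3]=20
6. P1: load  L3  bus=[-]  L3: P0=S P1=S  mem[L3]=20
7. P1: load  L0  bus=[-]  L0: P0=S P1=S  mem[L0]=30
8. P0: store L1 := 66  bus=[BusRdX]  L1: P0=M P1=I  mem[L1]=70
9. P0: store L0 := 16  bus=[BusUpgr]  L0: P0=M P1=I  mem[L0]=30
10. P0: store L4 := 37  bus=[BusRdX,Flush]  L4: P0=M P1=I  mem[L4]=35
11. P0: load  L0  bus=[-]  L0: P0=M P1=I  mem[L0]=30
12. P1: store L0 := 43  bus=[BusRdX,Flush]  L0: P0=I P1=M  mem[L0]=16
13. P0: store L0 := 57  bus=[BusRdX,Flush]  L0: P0=M P1=I  mem[L0]=43
14. P1: store L0 := 91  bus=[BusRdX,Flush]  L0: P0=I P1=M  mem[L0]=57
15. P1: store L0 := 75  bus=[-]  L0: P0=I P1=M  mem[L0]=57
16. P0: load  L4  bus=[-]  L4: P0=M P1=I  mem[L4]=35
17. P0: load  L3  bus=[-]  L3: P0=S P1=S  mem[L3]=20
18. P1: store L3 := 85  bus=[BusUpgr]  L3: P0=I P1=M  mem[L3]=20
19. P0: load  L3  bus=[BusRd,Flush]  L3: P0=S P1=S  mem[L3]=85
20. P1: load  L4  bus=[BusRd,Flush]  L4: P0=S P1=S  mem[L4]=37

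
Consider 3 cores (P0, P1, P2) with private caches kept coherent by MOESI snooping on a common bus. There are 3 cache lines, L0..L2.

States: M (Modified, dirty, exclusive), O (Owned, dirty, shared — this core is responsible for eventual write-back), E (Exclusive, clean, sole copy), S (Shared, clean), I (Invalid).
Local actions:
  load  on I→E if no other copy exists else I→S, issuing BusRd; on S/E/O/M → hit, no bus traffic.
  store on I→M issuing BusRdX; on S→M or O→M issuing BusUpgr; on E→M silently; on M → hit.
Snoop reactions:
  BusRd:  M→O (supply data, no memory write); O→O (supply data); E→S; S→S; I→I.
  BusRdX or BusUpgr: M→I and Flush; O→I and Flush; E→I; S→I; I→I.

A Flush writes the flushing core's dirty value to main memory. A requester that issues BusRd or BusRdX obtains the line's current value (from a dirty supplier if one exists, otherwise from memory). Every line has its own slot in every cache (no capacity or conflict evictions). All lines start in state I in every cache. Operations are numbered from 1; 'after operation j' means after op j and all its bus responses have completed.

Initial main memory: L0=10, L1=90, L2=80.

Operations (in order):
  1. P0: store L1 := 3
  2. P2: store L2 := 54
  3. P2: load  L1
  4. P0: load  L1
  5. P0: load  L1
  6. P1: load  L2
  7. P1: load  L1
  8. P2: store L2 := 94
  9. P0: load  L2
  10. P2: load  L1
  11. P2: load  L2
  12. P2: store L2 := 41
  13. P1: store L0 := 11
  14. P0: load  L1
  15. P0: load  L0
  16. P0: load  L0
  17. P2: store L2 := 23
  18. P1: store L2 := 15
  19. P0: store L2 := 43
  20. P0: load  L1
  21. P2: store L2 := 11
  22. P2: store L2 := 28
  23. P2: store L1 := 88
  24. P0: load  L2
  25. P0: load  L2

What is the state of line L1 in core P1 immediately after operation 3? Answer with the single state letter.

state = I

[1] P0: store L1 := 3 | P0:M(3), P1:I, P2:I | bus: BusRdX
[2] P2: store L2 := 54 | P0:I, P1:I, P2:M(54) | bus: BusRdX
[3] P2: load  L1 | P0:O(3), P1:I, P2:S(3) | bus: BusRd
[4] P0: load  L1 | P0:O(3), P1:I, P2:S(3) | bus: none
[5] P0: load  L1 | P0:O(3), P1:I, P2:S(3) | bus: none
[6] P1: load  L2 | P0:I, P1:S(54), P2:O(54) | bus: BusRd
[7] P1: load  L1 | P0:O(3), P1:S(3), P2:S(3) | bus: BusRd
[8] P2: store L2 := 94 | P0:I, P1:I, P2:M(94) | bus: BusUpgr
[9] P0: load  L2 | P0:S(94), P1:I, P2:O(94) | bus: BusRd
[10] P2: load  L1 | P0:O(3), P1:S(3), P2:S(3) | bus: none
[11] P2: load  L2 | P0:S(94), P1:I, P2:O(94) | bus: none
[12] P2: store L2 := 41 | P0:I, P1:I, P2:M(41) | bus: BusUpgr
[13] P1: store L0 := 11 | P0:I, P1:M(11), P2:I | bus: BusRdX
[14] P0: load  L1 | P0:O(3), P1:S(3), P2:S(3) | bus: none
[15] P0: load  L0 | P0:S(11), P1:O(11), P2:I | bus: BusRd
[16] P0: load  L0 | P0:S(11), P1:O(11), P2:I | bus: none
[17] P2: store L2 := 23 | P0:I, P1:I, P2:M(23) | bus: none
[18] P1: store L2 := 15 | P0:I, P1:M(15), P2:I | bus: BusRdX,Flush
[19] P0: store L2 := 43 | P0:M(43), P1:I, P2:I | bus: BusRdX,Flush
[20] P0: load  L1 | P0:O(3), P1:S(3), P2:S(3) | bus: none
[21] P2: store L2 := 11 | P0:I, P1:I, P2:M(11) | bus: BusRdX,Flush
[22] P2: store L2 := 28 | P0:I, P1:I, P2:M(28) | bus: none
[23] P2: store L1 := 88 | P0:I, P1:I, P2:M(88) | bus: BusUpgr,Flush
[24] P0: load  L2 | P0:S(28), P1:I, P2:O(28) | bus: BusRd
[25] P0: load  L2 | P0:S(28), P1:I, P2:O(28) | bus: none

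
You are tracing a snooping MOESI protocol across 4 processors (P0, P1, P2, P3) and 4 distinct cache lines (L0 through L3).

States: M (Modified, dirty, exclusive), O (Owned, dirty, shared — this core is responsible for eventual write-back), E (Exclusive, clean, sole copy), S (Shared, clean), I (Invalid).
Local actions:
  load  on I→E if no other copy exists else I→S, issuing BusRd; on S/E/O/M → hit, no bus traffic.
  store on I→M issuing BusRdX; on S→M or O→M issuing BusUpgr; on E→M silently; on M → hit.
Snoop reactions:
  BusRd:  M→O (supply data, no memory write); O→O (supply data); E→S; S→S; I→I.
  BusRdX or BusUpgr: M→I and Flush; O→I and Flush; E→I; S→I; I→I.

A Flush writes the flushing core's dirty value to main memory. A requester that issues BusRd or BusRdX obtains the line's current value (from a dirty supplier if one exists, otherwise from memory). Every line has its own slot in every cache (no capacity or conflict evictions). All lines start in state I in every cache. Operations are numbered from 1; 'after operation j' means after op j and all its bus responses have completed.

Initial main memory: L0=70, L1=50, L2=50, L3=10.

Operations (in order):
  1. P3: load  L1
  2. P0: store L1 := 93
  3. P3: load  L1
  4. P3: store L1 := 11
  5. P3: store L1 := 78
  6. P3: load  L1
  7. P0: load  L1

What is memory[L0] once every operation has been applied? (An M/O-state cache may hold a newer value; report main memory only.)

memory[L0] = 70

1. P3: load  L1  bus=[BusRd]  L1: P0=I P1=I P2=I P3=E  mem[L1]=50
2. P0: store L1 := 93  bus=[BusRdX]  L1: P0=M P1=I P2=I P3=I  mem[L1]=50
3. P3: load  L1  bus=[BusRd]  L1: P0=O P1=I P2=I P3=S  mem[L1]=50
4. P3: store L1 := 11  bus=[BusUpgr,Flush]  L1: P0=I P1=I P2=I P3=M  mem[L1]=93
5. P3: store L1 := 78  bus=[-]  L1: P0=I P1=I P2=I P3=M  mem[L1]=93
6. P3: load  L1  bus=[-]  L1: P0=I P1=I P2=I P3=M  mem[L1]=93
7. P0: load  L1  bus=[BusRd]  L1: P0=S P1=I P2=I P3=O  mem[L1]=93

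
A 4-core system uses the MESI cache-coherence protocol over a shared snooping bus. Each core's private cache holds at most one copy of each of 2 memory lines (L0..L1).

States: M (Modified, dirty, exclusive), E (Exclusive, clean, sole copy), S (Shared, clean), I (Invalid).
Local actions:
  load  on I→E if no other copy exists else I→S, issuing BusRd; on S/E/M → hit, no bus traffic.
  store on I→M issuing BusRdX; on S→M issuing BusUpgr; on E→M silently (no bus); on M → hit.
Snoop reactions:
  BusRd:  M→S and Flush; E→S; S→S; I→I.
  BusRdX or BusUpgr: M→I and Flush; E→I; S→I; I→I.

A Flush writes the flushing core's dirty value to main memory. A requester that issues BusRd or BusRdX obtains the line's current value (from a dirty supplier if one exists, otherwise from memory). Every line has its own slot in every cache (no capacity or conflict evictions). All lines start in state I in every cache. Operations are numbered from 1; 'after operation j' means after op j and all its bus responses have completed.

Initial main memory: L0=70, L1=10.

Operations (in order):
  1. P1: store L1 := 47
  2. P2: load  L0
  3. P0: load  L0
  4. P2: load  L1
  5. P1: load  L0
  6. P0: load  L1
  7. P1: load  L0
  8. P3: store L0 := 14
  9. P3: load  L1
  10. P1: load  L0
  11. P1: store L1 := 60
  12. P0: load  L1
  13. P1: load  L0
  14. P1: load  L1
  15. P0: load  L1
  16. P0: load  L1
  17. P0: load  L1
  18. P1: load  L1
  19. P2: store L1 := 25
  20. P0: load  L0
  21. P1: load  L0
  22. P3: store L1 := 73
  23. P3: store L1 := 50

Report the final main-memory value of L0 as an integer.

memory[L0] = 14

  op1 P1: store L1 := 47 → I/M/I/I on L1; bus BusRdX; mem=10
  op2 P2: load  L0 → I/I/E/I on L0; bus BusRd; mem=70
  op3 P0: load  L0 → S/I/S/I on L0; bus BusRd; mem=70
  op4 P2: load  L1 → I/S/S/I on L1; bus BusRd Flush; mem=47
  op5 P1: load  L0 → S/S/S/I on L0; bus BusRd; mem=70
  op6 P0: load  L1 → S/S/S/I on L1; bus BusRd; mem=47
  op7 P1: load  L0 → S/S/S/I on L0; bus (none); mem=70
  op8 P3: store L0 := 14 → I/I/I/M on L0; bus BusRdX; mem=70
  op9 P3: load  L1 → S/S/S/S on L1; bus BusRd; mem=47
  op10 P1: load  L0 → I/S/I/S on L0; bus BusRd Flush; mem=14
  op11 P1: store L1 := 60 → I/M/I/I on L1; bus BusUpgr; mem=47
  op12 P0: load  L1 → S/S/I/I on L1; bus BusRd Flush; mem=60
  op13 P1: load  L0 → I/S/I/S on L0; bus (none); mem=14
  op14 P1: load  L1 → S/S/I/I on L1; bus (none); mem=60
  op15 P0: load  L1 → S/S/I/I on L1; bus (none); mem=60
  op16 P0: load  L1 → S/S/I/I on L1; bus (none); mem=60
  op17 P0: load  L1 → S/S/I/I on L1; bus (none); mem=60
  op18 P1: load  L1 → S/S/I/I on L1; bus (none); mem=60
  op19 P2: store L1 := 25 → I/I/M/I on L1; bus BusRdX; mem=60
  op20 P0: load  L0 → S/S/I/S on L0; bus BusRd; mem=14
  op21 P1: load  L0 → S/S/I/S on L0; bus (none); mem=14
  op22 P3: store L1 := 73 → I/I/I/M on L1; bus BusRdX Flush; mem=25
  op23 P3: store L1 := 50 → I/I/I/M on L1; bus (none); mem=25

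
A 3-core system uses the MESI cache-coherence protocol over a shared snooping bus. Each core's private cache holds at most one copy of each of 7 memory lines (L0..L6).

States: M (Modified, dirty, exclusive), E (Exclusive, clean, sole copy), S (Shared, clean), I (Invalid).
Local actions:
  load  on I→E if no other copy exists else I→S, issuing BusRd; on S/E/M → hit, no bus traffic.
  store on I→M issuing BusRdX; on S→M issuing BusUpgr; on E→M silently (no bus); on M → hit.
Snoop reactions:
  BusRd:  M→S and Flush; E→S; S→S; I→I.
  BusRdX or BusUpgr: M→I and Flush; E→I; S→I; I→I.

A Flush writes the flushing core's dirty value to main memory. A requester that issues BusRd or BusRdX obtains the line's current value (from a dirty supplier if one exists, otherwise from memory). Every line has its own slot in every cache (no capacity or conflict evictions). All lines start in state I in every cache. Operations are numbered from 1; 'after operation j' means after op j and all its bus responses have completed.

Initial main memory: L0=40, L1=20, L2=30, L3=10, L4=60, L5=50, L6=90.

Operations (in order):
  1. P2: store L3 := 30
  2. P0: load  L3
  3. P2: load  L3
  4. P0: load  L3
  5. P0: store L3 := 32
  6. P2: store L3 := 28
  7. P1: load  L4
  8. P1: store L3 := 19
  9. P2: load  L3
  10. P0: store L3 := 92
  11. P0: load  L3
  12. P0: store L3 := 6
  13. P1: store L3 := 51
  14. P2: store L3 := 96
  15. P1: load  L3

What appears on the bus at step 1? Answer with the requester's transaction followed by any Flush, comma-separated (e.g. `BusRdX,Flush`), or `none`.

[1] P2: store L3 := 30 | P0:I, P1:I, P2:M(30) | bus: BusRdX
[2] P0: load  L3 | P0:S(30), P1:I, P2:S(30) | bus: BusRd,Flush
[3] P2: load  L3 | P0:S(30), P1:I, P2:S(30) | bus: none
[4] P0: load  L3 | P0:S(30), P1:I, P2:S(30) | bus: none
[5] P0: store L3 := 32 | P0:M(32), P1:I, P2:I | bus: BusUpgr
[6] P2: store L3 := 28 | P0:I, P1:I, P2:M(28) | bus: BusRdX,Flush
[7] P1: load  L4 | P0:I, P1:E(60), P2:I | bus: BusRd
[8] P1: store L3 := 19 | P0:I, P1:M(19), P2:I | bus: BusRdX,Flush
[9] P2: load  L3 | P0:I, P1:S(19), P2:S(19) | bus: BusRd,Flush
[10] P0: store L3 := 92 | P0:M(92), P1:I, P2:I | bus: BusRdX
[11] P0: load  L3 | P0:M(92), P1:I, P2:I | bus: none
[12] P0: store L3 := 6 | P0:M(6), P1:I, P2:I | bus: none
[13] P1: store L3 := 51 | P0:I, P1:M(51), P2:I | bus: BusRdX,Flush
[14] P2: store L3 := 96 | P0:I, P1:I, P2:M(96) | bus: BusRdX,Flush
[15] P1: load  L3 | P0:I, P1:S(96), P2:S(96) | bus: BusRd,Flush

bus = BusRdX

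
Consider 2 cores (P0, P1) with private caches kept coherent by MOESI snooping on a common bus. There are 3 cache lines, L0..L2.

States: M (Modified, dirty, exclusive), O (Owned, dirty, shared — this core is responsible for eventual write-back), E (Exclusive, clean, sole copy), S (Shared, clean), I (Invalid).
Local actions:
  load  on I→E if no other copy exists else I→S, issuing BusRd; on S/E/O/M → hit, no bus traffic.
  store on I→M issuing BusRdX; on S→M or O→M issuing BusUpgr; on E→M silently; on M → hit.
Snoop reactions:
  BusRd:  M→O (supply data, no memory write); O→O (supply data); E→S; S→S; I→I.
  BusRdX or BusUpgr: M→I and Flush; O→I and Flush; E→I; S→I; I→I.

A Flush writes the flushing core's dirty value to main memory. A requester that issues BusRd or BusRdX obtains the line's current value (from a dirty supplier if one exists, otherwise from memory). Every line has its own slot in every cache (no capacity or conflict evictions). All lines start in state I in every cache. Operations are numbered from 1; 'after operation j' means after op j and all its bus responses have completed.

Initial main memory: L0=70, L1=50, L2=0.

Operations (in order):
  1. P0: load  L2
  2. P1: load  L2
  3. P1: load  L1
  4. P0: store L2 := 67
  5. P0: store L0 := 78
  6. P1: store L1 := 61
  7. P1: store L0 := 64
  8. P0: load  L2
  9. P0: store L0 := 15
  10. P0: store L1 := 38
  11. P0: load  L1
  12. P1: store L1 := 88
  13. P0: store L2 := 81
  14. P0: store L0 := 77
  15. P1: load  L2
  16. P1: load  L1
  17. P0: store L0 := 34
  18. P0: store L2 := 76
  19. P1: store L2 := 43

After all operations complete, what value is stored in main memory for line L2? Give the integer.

step 1: P0: load  L2  ⟶  EI  (L2)  txn=BusRd  M[L2]=0
step 2: P1: load  L2  ⟶  SS  (L2)  txn=BusRd  M[L2]=0
step 3: P1: load  L1  ⟶  IE  (L1)  txn=BusRd  M[L1]=50
step 4: P0: store L2 := 67  ⟶  MI  (L2)  txn=BusUpgr  M[L2]=0
step 5: P0: store L0 := 78  ⟶  MI  (L0)  txn=BusRdX  M[L0]=70
step 6: P1: store L1 := 61  ⟶  IM  (L1)  txn=∅  M[L1]=50
step 7: P1: store L0 := 64  ⟶  IM  (L0)  txn=BusRdX+Flush  M[L0]=78
step 8: P0: load  L2  ⟶  MI  (L2)  txn=∅  M[L2]=0
step 9: P0: store L0 := 15  ⟶  MI  (L0)  txn=BusRdX+Flush  M[L0]=64
step 10: P0: store L1 := 38  ⟶  MI  (L1)  txn=BusRdX+Flush  M[L1]=61
step 11: P0: load  L1  ⟶  MI  (L1)  txn=∅  M[L1]=61
step 12: P1: store L1 := 88  ⟶  IM  (L1)  txn=BusRdX+Flush  M[L1]=38
step 13: P0: store L2 := 81  ⟶  MI  (L2)  txn=∅  M[L2]=0
step 14: P0: store L0 := 77  ⟶  MI  (L0)  txn=∅  M[L0]=64
step 15: P1: load  L2  ⟶  OS  (L2)  txn=BusRd  M[L2]=0
step 16: P1: load  L1  ⟶  IM  (L1)  txn=∅  M[L1]=38
step 17: P0: store L0 := 34  ⟶  MI  (L0)  txn=∅  M[L0]=64
step 18: P0: store L2 := 76  ⟶  MI  (L2)  txn=BusUpgr  M[L2]=0
step 19: P1: store L2 := 43  ⟶  IM  (L2)  txn=BusRdX+Flush  M[L2]=76

memory[L2] = 76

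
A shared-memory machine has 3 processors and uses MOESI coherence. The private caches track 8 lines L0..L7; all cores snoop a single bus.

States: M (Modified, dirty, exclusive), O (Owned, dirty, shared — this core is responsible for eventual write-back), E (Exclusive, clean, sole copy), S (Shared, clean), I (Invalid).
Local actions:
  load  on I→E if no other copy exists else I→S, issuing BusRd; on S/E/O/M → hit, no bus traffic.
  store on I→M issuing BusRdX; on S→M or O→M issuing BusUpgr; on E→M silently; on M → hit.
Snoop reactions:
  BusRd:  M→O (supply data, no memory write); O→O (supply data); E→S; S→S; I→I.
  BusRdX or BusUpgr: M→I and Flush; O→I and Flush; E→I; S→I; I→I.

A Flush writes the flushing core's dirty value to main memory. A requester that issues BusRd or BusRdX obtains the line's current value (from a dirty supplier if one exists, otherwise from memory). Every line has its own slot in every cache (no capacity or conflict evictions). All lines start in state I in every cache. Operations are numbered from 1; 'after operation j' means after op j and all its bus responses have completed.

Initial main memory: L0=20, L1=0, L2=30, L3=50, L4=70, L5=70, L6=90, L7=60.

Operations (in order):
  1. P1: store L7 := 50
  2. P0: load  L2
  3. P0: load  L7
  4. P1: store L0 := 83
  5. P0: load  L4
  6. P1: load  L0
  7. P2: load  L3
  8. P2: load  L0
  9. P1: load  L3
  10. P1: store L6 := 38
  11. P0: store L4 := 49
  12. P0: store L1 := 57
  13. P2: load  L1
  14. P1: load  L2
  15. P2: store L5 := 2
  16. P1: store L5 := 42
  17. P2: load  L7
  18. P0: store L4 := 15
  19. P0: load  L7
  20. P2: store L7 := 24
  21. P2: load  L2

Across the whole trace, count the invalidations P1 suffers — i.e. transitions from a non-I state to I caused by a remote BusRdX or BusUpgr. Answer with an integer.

  op1 P1: store L7 := 50 → I/M/I on L7; bus BusRdX; mem=60
  op2 P0: load  L2 → E/I/I on L2; bus BusRd; mem=30
  op3 P0: load  L7 → S/O/I on L7; bus BusRd; mem=60
  op4 P1: store L0 := 83 → I/M/I on L0; bus BusRdX; mem=20
  op5 P0: load  L4 → E/I/I on L4; bus BusRd; mem=70
  op6 P1: load  L0 → I/M/I on L0; bus (none); mem=20
  op7 P2: load  L3 → I/I/E on L3; bus BusRd; mem=50
  op8 P2: load  L0 → I/O/S on L0; bus BusRd; mem=20
  op9 P1: load  L3 → I/S/S on L3; bus BusRd; mem=50
  op10 P1: store L6 := 38 → I/M/I on L6; bus BusRdX; mem=90
  op11 P0: store L4 := 49 → M/I/I on L4; bus (none); mem=70
  op12 P0: store L1 := 57 → M/I/I on L1; bus BusRdX; mem=0
  op13 P2: load  L1 → O/I/S on L1; bus BusRd; mem=0
  op14 P1: load  L2 → S/S/I on L2; bus BusRd; mem=30
  op15 P2: store L5 := 2 → I/I/M on L5; bus BusRdX; mem=70
  op16 P1: store L5 := 42 → I/M/I on L5; bus BusRdX Flush; mem=2
  op17 P2: load  L7 → S/O/S on L7; bus BusRd; mem=60
  op18 P0: store L4 := 15 → M/I/I on L4; bus (none); mem=70
  op19 P0: load  L7 → S/O/S on L7; bus (none); mem=60
  op20 P2: store L7 := 24 → I/I/M on L7; bus BusUpgr Flush; mem=50
  op21 P2: load  L2 → S/S/S on L2; bus BusRd; mem=30

invalidations = 1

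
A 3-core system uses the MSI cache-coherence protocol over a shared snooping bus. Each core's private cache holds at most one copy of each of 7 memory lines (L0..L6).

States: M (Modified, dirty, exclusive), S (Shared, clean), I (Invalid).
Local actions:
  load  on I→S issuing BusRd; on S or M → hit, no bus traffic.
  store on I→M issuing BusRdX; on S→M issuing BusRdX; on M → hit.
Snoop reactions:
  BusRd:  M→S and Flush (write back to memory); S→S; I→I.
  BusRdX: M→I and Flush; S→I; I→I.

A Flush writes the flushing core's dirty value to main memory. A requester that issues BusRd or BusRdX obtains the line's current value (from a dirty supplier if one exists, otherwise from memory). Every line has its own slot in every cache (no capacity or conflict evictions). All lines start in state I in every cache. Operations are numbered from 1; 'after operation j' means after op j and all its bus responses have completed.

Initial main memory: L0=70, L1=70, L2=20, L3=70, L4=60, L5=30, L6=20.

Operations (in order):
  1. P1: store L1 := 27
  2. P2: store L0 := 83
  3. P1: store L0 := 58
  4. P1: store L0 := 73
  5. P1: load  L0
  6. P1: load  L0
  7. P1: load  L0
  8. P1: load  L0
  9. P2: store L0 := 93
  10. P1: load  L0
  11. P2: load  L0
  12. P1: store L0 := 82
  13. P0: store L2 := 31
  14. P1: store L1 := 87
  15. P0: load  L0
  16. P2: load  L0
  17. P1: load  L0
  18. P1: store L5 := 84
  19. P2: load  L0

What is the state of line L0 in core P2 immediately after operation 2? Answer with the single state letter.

state = M

  op1 P1: store L1 := 27 → I/M/I on L1; bus BusRdX; mem=70
  op2 P2: store L0 := 83 → I/I/M on L0; bus BusRdX; mem=70
  op3 P1: store L0 := 58 → I/M/I on L0; bus BusRdX Flush; mem=83
  op4 P1: store L0 := 73 → I/M/I on L0; bus (none); mem=83
  op5 P1: load  L0 → I/M/I on L0; bus (none); mem=83
  op6 P1: load  L0 → I/M/I on L0; bus (none); mem=83
  op7 P1: load  L0 → I/M/I on L0; bus (none); mem=83
  op8 P1: load  L0 → I/M/I on L0; bus (none); mem=83
  op9 P2: store L0 := 93 → I/I/M on L0; bus BusRdX Flush; mem=73
  op10 P1: load  L0 → I/S/S on L0; bus BusRd Flush; mem=93
  op11 P2: load  L0 → I/S/S on L0; bus (none); mem=93
  op12 P1: store L0 := 82 → I/M/I on L0; bus BusRdX; mem=93
  op13 P0: store L2 := 31 → M/I/I on L2; bus BusRdX; mem=20
  op14 P1: store L1 := 87 → I/M/I on L1; bus (none); mem=70
  op15 P0: load  L0 → S/S/I on L0; bus BusRd Flush; mem=82
  op16 P2: load  L0 → S/S/S on L0; bus BusRd; mem=82
  op17 P1: load  L0 → S/S/S on L0; bus (none); mem=82
  op18 P1: store L5 := 84 → I/M/I on L5; bus BusRdX; mem=30
  op19 P2: load  L0 → S/S/S on L0; bus (none); mem=82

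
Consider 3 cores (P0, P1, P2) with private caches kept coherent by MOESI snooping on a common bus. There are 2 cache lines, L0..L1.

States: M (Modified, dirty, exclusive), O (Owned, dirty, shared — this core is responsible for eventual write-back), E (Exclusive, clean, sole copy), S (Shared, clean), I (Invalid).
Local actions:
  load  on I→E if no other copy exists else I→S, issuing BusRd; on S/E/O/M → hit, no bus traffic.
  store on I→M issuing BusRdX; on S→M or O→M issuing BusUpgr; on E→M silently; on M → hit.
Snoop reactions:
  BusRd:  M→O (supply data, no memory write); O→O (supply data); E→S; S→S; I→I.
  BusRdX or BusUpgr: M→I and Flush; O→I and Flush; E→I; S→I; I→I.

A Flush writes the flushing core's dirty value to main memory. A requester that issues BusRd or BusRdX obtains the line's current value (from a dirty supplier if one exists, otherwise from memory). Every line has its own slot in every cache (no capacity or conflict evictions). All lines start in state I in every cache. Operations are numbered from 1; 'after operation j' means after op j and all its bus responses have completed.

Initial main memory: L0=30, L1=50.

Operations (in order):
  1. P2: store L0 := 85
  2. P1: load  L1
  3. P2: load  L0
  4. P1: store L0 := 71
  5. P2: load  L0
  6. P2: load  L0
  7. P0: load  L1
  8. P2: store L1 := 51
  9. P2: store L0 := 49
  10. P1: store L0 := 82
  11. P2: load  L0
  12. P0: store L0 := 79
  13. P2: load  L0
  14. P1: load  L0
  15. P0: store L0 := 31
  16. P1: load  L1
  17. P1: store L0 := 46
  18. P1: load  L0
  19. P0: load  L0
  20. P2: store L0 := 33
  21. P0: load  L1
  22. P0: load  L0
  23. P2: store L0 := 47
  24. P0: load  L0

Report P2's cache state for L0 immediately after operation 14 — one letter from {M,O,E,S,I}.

state = S

  op1 P2: store L0 := 85 → I/I/M on L0; bus BusRdX; mem=30
  op2 P1: load  L1 → I/E/I on L1; bus BusRd; mem=50
  op3 P2: load  L0 → I/I/M on L0; bus (none); mem=30
  op4 P1: store L0 := 71 → I/M/I on L0; bus BusRdX Flush; mem=85
  op5 P2: load  L0 → I/O/S on L0; bus BusRd; mem=85
  op6 P2: load  L0 → I/O/S on L0; bus (none); mem=85
  op7 P0: load  L1 → S/S/I on L1; bus BusRd; mem=50
  op8 P2: store L1 := 51 → I/I/M on L1; bus BusRdX; mem=50
  op9 P2: store L0 := 49 → I/I/M on L0; bus BusUpgr Flush; mem=71
  op10 P1: store L0 := 82 → I/M/I on L0; bus BusRdX Flush; mem=49
  op11 P2: load  L0 → I/O/S on L0; bus BusRd; mem=49
  op12 P0: store L0 := 79 → M/I/I on L0; bus BusRdX Flush; mem=82
  op13 P2: load  L0 → O/I/S on L0; bus BusRd; mem=82
  op14 P1: load  L0 → O/S/S on L0; bus BusRd; mem=82
  op15 P0: store L0 := 31 → M/I/I on L0; bus BusUpgr; mem=82
  op16 P1: load  L1 → I/S/O on L1; bus BusRd; mem=50
  op17 P1: store L0 := 46 → I/M/I on L0; bus BusRdX Flush; mem=31
  op18 P1: load  L0 → I/M/I on L0; bus (none); mem=31
  op19 P0: load  L0 → S/O/I on L0; bus BusRd; mem=31
  op20 P2: store L0 := 33 → I/I/M on L0; bus BusRdX Flush; mem=46
  op21 P0: load  L1 → S/S/O on L1; bus BusRd; mem=50
  op22 P0: load  L0 → S/I/O on L0; bus BusRd; mem=46
  op23 P2: store L0 := 47 → I/I/M on L0; bus BusUpgr; mem=46
  op24 P0: load  L0 → S/I/O on L0; bus BusRd; mem=46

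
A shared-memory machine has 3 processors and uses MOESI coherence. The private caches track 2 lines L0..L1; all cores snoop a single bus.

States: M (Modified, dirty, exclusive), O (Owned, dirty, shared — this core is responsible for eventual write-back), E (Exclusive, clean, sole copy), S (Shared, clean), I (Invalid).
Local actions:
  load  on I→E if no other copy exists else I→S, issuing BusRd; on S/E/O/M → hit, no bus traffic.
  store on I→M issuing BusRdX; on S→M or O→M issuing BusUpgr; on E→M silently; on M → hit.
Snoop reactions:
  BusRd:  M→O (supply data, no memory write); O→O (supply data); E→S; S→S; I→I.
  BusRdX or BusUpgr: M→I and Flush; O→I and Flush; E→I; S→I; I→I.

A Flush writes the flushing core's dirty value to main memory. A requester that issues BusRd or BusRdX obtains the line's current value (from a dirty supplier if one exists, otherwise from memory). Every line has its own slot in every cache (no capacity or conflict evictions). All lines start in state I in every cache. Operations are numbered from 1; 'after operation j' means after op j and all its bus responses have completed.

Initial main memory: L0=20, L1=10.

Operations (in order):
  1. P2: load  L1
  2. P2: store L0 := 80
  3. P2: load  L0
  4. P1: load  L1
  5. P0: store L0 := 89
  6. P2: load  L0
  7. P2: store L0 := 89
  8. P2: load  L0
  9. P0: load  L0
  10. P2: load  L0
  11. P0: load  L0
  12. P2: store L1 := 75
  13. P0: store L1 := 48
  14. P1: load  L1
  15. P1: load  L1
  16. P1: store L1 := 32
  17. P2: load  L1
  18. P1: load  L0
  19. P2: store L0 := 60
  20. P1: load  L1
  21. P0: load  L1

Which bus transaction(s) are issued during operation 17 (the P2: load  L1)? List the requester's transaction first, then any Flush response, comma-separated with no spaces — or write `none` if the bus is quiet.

bus = BusRd

step 1: P2: load  L1  ⟶  IIE  (L1)  txn=BusRd  M[L1]=10
step 2: P2: store L0 := 80  ⟶  IIM  (L0)  txn=BusRdX  M[L0]=20
step 3: P2: load  L0  ⟶  IIM  (L0)  txn=∅  M[L0]=20
step 4: P1: load  L1  ⟶  ISS  (L1)  txn=BusRd  M[L1]=10
step 5: P0: store L0 := 89  ⟶  MII  (L0)  txn=BusRdX+Flush  M[L0]=80
step 6: P2: load  L0  ⟶  OIS  (L0)  txn=BusRd  M[L0]=80
step 7: P2: store L0 := 89  ⟶  IIM  (L0)  txn=BusUpgr+Flush  M[L0]=89
step 8: P2: load  L0  ⟶  IIM  (L0)  txn=∅  M[L0]=89
step 9: P0: load  L0  ⟶  SIO  (L0)  txn=BusRd  M[L0]=89
step 10: P2: load  L0  ⟶  SIO  (L0)  txn=∅  M[L0]=89
step 11: P0: load  L0  ⟶  SIO  (L0)  txn=∅  M[L0]=89
step 12: P2: store L1 := 75  ⟶  IIM  (L1)  txn=BusUpgr  M[L1]=10
step 13: P0: store L1 := 48  ⟶  MII  (L1)  txn=BusRdX+Flush  M[L1]=75
step 14: P1: load  L1  ⟶  OSI  (L1)  txn=BusRd  M[L1]=75
step 15: P1: load  L1  ⟶  OSI  (L1)  txn=∅  M[L1]=75
step 16: P1: store L1 := 32  ⟶  IMI  (L1)  txn=BusUpgr+Flush  M[L1]=48
step 17: P2: load  L1  ⟶  IOS  (L1)  txn=BusRd  M[L1]=48
step 18: P1: load  L0  ⟶  SSO  (L0)  txn=BusRd  M[L0]=89
step 19: P2: store L0 := 60  ⟶  IIM  (L0)  txn=BusUpgr  M[L0]=89
step 20: P1: load  L1  ⟶  IOS  (L1)  txn=∅  M[L1]=48
step 21: P0: load  L1  ⟶  SOS  (L1)  txn=BusRd  M[L1]=48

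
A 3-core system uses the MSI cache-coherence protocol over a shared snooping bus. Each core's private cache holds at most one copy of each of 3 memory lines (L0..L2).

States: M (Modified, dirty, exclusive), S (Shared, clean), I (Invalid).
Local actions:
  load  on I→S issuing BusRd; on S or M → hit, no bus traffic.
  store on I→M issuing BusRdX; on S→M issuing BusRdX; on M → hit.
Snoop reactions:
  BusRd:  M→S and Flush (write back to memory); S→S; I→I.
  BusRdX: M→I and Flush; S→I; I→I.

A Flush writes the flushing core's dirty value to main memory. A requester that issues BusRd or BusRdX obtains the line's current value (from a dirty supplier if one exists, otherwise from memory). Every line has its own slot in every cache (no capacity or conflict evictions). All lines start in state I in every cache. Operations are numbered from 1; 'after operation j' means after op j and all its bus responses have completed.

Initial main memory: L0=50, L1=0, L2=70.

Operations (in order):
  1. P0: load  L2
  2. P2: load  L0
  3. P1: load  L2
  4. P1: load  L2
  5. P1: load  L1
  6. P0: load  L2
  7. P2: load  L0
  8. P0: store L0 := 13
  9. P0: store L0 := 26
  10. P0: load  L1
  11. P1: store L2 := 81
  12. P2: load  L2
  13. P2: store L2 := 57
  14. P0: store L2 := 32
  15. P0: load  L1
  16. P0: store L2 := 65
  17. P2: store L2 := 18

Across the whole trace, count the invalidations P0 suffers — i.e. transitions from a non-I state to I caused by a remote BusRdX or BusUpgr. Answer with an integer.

invalidations = 2

step 1: P0: load  L2  ⟶  SII  (L2)  txn=BusRd  M[L2]=70
step 2: P2: load  L0  ⟶  IIS  (L0)  txn=BusRd  M[L0]=50
step 3: P1: load  L2  ⟶  SSI  (L2)  txn=BusRd  M[L2]=70
step 4: P1: load  L2  ⟶  SSI  (L2)  txn=∅  M[L2]=70
step 5: P1: load  L1  ⟶  ISI  (L1)  txn=BusRd  M[L1]=0
step 6: P0: load  L2  ⟶  SSI  (L2)  txn=∅  M[L2]=70
step 7: P2: load  L0  ⟶  IIS  (L0)  txn=∅  M[L0]=50
step 8: P0: store L0 := 13  ⟶  MII  (L0)  txn=BusRdX  M[L0]=50
step 9: P0: store L0 := 26  ⟶  MII  (L0)  txn=∅  M[L0]=50
step 10: P0: load  L1  ⟶  SSI  (L1)  txn=BusRd  M[L1]=0
step 11: P1: store L2 := 81  ⟶  IMI  (L2)  txn=BusRdX  M[L2]=70
step 12: P2: load  L2  ⟶  ISS  (L2)  txn=BusRd+Flush  M[L2]=81
step 13: P2: store L2 := 57  ⟶  IIM  (L2)  txn=BusRdX  M[L2]=81
step 14: P0: store L2 := 32  ⟶  MII  (L2)  txn=BusRdX+Flush  M[L2]=57
step 15: P0: load  L1  ⟶  SSI  (L1)  txn=∅  M[L1]=0
step 16: P0: store L2 := 65  ⟶  MII  (L2)  txn=∅  M[L2]=57
step 17: P2: store L2 := 18  ⟶  IIM  (L2)  txn=BusRdX+Flush  M[L2]=65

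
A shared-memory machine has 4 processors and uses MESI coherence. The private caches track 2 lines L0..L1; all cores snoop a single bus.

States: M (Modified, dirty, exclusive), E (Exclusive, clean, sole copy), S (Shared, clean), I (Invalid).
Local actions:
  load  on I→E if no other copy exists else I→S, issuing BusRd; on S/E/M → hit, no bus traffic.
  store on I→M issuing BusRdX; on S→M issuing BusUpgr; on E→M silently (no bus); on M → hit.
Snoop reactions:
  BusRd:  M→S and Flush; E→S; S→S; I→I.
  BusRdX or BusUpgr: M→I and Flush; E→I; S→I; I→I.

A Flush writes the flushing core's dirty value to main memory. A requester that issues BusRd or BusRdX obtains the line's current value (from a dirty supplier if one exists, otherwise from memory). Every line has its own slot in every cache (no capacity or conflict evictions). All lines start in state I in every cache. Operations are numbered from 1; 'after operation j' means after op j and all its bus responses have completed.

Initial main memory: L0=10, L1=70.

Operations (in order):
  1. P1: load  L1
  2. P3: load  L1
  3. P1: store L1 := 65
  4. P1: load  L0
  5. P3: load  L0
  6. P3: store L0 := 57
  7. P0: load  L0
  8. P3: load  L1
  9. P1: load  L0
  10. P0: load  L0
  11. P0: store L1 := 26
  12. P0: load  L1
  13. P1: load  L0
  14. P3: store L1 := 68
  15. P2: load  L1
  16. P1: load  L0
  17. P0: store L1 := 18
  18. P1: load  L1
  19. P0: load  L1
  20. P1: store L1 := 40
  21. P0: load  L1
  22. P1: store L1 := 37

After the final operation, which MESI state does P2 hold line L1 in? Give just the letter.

[1] P1: load  L1 | P0:I, P1:E(70), P2:I, P3:I | bus: BusRd
[2] P3: load  L1 | P0:I, P1:S(70), P2:I, P3:S(70) | bus: BusRd
[3] P1: store L1 := 65 | P0:I, P1:M(65), P2:I, P3:I | bus: BusUpgr
[4] P1: load  L0 | P0:I, P1:E(10), P2:I, P3:I | bus: BusRd
[5] P3: load  L0 | P0:I, P1:S(10), P2:I, P3:S(10) | bus: BusRd
[6] P3: store L0 := 57 | P0:I, P1:I, P2:I, P3:M(57) | bus: BusUpgr
[7] P0: load  L0 | P0:S(57), P1:I, P2:I, P3:S(57) | bus: BusRd,Flush
[8] P3: load  L1 | P0:I, P1:S(65), P2:I, P3:S(65) | bus: BusRd,Flush
[9] P1: load  L0 | P0:S(57), P1:S(57), P2:I, P3:S(57) | bus: BusRd
[10] P0: load  L0 | P0:S(57), P1:S(57), P2:I, P3:S(57) | bus: none
[11] P0: store L1 := 26 | P0:M(26), P1:I, P2:I, P3:I | bus: BusRdX
[12] P0: load  L1 | P0:M(26), P1:I, P2:I, P3:I | bus: none
[13] P1: load  L0 | P0:S(57), P1:S(57), P2:I, P3:S(57) | bus: none
[14] P3: store L1 := 68 | P0:I, P1:I, P2:I, P3:M(68) | bus: BusRdX,Flush
[15] P2: load  L1 | P0:I, P1:I, P2:S(68), P3:S(68) | bus: BusRd,Flush
[16] P1: load  L0 | P0:S(57), P1:S(57), P2:I, P3:S(57) | bus: none
[17] P0: store L1 := 18 | P0:M(18), P1:I, P2:I, P3:I | bus: BusRdX
[18] P1: load  L1 | P0:S(18), P1:S(18), P2:I, P3:I | bus: BusRd,Flush
[19] P0: load  L1 | P0:S(18), P1:S(18), P2:I, P3:I | bus: none
[20] P1: store L1 := 40 | P0:I, P1:M(40), P2:I, P3:I | bus: BusUpgr
[21] P0: load  L1 | P0:S(40), P1:S(40), P2:I, P3:I | bus: BusRd,Flush
[22] P1: store L1 := 37 | P0:I, P1:M(37), P2:I, P3:I | bus: BusUpgr

state = I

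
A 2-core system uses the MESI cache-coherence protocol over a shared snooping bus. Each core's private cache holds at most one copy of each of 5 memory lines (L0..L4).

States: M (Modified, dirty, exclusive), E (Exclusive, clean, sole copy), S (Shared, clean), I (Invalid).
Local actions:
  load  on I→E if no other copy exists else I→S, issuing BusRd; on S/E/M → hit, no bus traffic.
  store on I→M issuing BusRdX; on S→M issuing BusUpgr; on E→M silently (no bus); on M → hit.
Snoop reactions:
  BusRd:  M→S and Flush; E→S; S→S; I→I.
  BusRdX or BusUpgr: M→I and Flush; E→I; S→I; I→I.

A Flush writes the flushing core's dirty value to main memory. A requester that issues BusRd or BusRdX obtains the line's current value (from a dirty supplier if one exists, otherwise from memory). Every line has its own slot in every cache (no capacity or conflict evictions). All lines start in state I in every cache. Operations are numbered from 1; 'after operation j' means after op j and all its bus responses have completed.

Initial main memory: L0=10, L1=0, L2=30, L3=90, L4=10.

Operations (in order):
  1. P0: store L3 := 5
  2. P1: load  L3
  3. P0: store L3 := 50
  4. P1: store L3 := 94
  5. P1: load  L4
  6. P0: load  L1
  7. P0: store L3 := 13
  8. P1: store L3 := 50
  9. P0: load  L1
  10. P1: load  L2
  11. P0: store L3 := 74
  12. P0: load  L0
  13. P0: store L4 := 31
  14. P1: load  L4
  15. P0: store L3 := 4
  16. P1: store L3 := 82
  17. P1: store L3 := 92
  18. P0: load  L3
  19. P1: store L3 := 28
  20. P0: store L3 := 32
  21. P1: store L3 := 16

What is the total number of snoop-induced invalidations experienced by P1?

invalidations = 5

1. P0: store L3 := 5  bus=[BusRdX]  L3: P0=M P1=I  mem[L3]=90
2. P1: load  L3  bus=[BusRd,Flush]  L3: P0=S P1=S  mem[L3]=5
3. P0: store L3 := 50  bus=[BusUpgr]  L3: P0=M P1=I  mem[L3]=5
4. P1: store L3 := 94  bus=[BusRdX,Flush]  L3: P0=I P1=M  mem[L3]=50
5. P1: load  L4  bus=[BusRd]  L4: P0=I P1=E  mem[L4]=10
6. P0: load  L1  bus=[BusRd]  L1: P0=E P1=I  mem[L1]=0
7. P0: store L3 := 13  bus=[BusRdX,Flush]  L3: P0=M P1=I  mem[L3]=94
8. P1: store L3 := 50  bus=[BusRdX,Flush]  L3: P0=I P1=M  mem[L3]=13
9. P0: load  L1  bus=[-]  L1: P0=E P1=I  mem[L1]=0
10. P1: load  L2  bus=[BusRd]  L2: P0=I P1=E  mem[L2]=30
11. P0: store L3 := 74  bus=[BusRdX,Flush]  L3: P0=M P1=I  mem[L3]=50
12. P0: load  L0  bus=[BusRd]  L0: P0=E P1=I  mem[L0]=10
13. P0: store L4 := 31  bus=[BusRdX]  L4: P0=M P1=I  mem[L4]=10
14. P1: load  L4  bus=[BusRd,Flush]  L4: P0=S P1=S  mem[L4]=31
15. P0: store L3 := 4  bus=[-]  L3: P0=M P1=I  mem[L3]=50
16. P1: store L3 := 82  bus=[BusRdX,Flush]  L3: P0=I P1=M  mem[L3]=4
17. P1: store L3 := 92  bus=[-]  L3: P0=I P1=M  mem[L3]=4
18. P0: load  L3  bus=[BusRd,Flush]  L3: P0=S P1=S  mem[L3]=92
19. P1: store L3 := 28  bus=[BusUpgr]  L3: P0=I P1=M  mem[L3]=92
20. P0: store L3 := 32  bus=[BusRdX,Flush]  L3: P0=M P1=I  mem[L3]=28
21. P1: store L3 := 16  bus=[BusRdX,Flush]  L3: P0=I P1=M  mem[L3]=32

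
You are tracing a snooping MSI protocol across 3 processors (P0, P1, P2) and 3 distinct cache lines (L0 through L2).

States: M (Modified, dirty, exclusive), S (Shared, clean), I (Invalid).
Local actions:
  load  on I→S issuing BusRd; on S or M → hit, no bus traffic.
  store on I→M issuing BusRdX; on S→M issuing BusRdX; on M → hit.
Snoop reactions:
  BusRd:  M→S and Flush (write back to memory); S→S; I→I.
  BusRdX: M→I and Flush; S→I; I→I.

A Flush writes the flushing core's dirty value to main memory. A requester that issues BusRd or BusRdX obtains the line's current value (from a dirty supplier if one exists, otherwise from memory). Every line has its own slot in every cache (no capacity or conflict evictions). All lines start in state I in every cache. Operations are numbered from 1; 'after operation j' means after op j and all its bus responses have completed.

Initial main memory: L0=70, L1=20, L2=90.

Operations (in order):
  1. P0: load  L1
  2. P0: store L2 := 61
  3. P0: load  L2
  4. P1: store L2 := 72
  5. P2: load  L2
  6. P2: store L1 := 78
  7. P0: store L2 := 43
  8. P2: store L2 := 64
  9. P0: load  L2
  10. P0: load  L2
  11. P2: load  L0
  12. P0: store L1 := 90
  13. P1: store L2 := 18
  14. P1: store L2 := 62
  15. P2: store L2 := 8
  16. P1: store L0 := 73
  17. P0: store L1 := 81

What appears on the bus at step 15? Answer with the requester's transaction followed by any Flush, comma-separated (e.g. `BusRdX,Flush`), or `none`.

bus = BusRdX,Flush

1. P0: load  L1  bus=[BusRd]  L1: P0=S P1=I P2=I  mem[L1]=20
2. P0: store L2 := 61  bus=[BusRdX]  L2: P0=M P1=I P2=I  mem[L2]=90
3. P0: load  L2  bus=[-]  L2: P0=M P1=I P2=I  mem[L2]=90
4. P1: store L2 := 72  bus=[BusRdX,Flush]  L2: P0=I P1=M P2=I  mem[L2]=61
5. P2: load  L2  bus=[BusRd,Flush]  L2: P0=I P1=S P2=S  mem[L2]=72
6. P2: store L1 := 78  bus=[BusRdX]  L1: P0=I P1=I P2=M  mem[L1]=20
7. P0: store L2 := 43  bus=[BusRdX]  L2: P0=M P1=I P2=I  mem[L2]=72
8. P2: store L2 := 64  bus=[BusRdX,Flush]  L2: P0=I P1=I P2=M  mem[L2]=43
9. P0: load  L2  bus=[BusRd,Flush]  L2: P0=S P1=I P2=S  mem[L2]=64
10. P0: load  L2  bus=[-]  L2: P0=S P1=I P2=S  mem[L2]=64
11. P2: load  L0  bus=[BusRd]  L0: P0=I P1=I P2=S  mem[L0]=70
12. P0: store L1 := 90  bus=[BusRdX,Flush]  L1: P0=M P1=I P2=I  mem[L1]=78
13. P1: store L2 := 18  bus=[BusRdX]  L2: P0=I P1=M P2=I  mem[L2]=64
14. P1: store L2 := 62  bus=[-]  L2: P0=I P1=M P2=I  mem[L2]=64
15. P2: store L2 := 8  bus=[BusRdX,Flush]  L2: P0=I P1=I P2=M  mem[L2]=62
16. P1: store L0 := 73  bus=[BusRdX]  L0: P0=I P1=M P2=I  mem[L0]=70
17. P0: store L1 := 81  bus=[-]  L1: P0=M P1=I P2=I  mem[L1]=78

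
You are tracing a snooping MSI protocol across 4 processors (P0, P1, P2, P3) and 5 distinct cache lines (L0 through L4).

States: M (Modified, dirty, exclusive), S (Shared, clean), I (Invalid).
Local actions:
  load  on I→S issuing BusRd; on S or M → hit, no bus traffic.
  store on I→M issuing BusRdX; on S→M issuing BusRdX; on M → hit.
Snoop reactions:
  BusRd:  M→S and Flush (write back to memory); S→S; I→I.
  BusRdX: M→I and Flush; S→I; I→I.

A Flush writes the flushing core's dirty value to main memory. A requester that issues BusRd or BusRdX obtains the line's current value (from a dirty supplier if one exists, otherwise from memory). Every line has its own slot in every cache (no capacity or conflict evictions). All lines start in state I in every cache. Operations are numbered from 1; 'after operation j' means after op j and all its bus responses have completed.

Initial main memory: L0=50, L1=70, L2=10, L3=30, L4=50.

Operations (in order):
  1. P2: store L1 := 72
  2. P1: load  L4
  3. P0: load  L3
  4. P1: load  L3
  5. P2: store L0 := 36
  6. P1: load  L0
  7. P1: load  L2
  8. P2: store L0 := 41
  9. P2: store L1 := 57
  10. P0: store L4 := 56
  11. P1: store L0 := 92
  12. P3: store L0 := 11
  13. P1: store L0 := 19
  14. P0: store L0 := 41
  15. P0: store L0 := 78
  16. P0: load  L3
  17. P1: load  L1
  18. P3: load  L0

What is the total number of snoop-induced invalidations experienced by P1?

invalidations = 4

1. P2: store L1 := 72  bus=[BusRdX]  L1: P0=I P1=I P2=M P3=I  mem[L1]=70
2. P1: load  L4  bus=[BusRd]  L4: P0=I P1=S P2=I P3=I  mem[L4]=50
3. P0: load  L3  bus=[BusRd]  L3: P0=S P1=I P2=I P3=I  mem[L3]=30
4. P1: load  L3  bus=[BusRd]  L3: P0=S P1=S P2=I P3=I  mem[L3]=30
5. P2: store L0 := 36  bus=[BusRdX]  L0: P0=I P1=I P2=M P3=I  mem[L0]=50
6. P1: load  L0  bus=[BusRd,Flush]  L0: P0=I P1=S P2=S P3=I  mem[L0]=36
7. P1: load  L2  bus=[BusRd]  L2: P0=I P1=S P2=I P3=I  mem[L2]=10
8. P2: store L0 := 41  bus=[BusRdX]  L0: P0=I P1=I P2=M P3=I  mem[L0]=36
9. P2: store L1 := 57  bus=[-]  L1: P0=I P1=I P2=M P3=I  mem[L1]=70
10. P0: store L4 := 56  bus=[BusRdX]  L4: P0=M P1=I P2=I P3=I  mem[L4]=50
11. P1: store L0 := 92  bus=[BusRdX,Flush]  L0: P0=I P1=M P2=I P3=I  mem[L0]=41
12. P3: store L0 := 11  bus=[BusRdX,Flush]  L0: P0=I P1=I P2=I P3=M  mem[L0]=92
13. P1: store L0 := 19  bus=[BusRdX,Flush]  L0: P0=I P1=M P2=I P3=I  mem[L0]=11
14. P0: store L0 := 41  bus=[BusRdX,Flush]  L0: P0=M P1=I P2=I P3=I  mem[L0]=19
15. P0: store L0 := 78  bus=[-]  L0: P0=M P1=I P2=I P3=I  mem[L0]=19
16. P0: load  L3  bus=[-]  L3: P0=S P1=S P2=I P3=I  mem[L3]=30
17. P1: load  L1  bus=[BusRd,Flush]  L1: P0=I P1=S P2=S P3=I  mem[L1]=57
18. P3: load  L0  bus=[BusRd,Flush]  L0: P0=S P1=I P2=I P3=S  mem[L0]=78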